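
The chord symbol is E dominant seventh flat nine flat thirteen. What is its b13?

E dominant seventh flat nine flat thirteen is built on E; its 13th is a minor 13th above the root.
A sixth above E uses the letter C, and the minor 13th above E is C.

C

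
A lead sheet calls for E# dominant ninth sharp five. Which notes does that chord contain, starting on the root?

E-sharp, G-double-sharp, B-double-sharp, D-sharp, F-double-sharp

E# dominant ninth sharp five is a dominant ninth sharp five built on E-sharp.
E-sharp — root
G-double-sharp — major 3rd
B-double-sharp — augmented 5th
D-sharp — minor 7th
F-double-sharp — major 9th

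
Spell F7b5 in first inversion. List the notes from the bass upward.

A, Cb, Eb, F

In root position, F7b5 is F–A–Cb–Eb.
First inversion puts the third (A) in the bass.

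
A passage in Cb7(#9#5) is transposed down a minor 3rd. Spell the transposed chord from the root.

Cb down a minor 3rd → Ab. New chord: Ab dominant seventh sharp nine sharp five.
root → Ab
3rd (major 3rd) → C
5th (augmented 5th) → E
7th (minor 7th) → Gb
9th (augmented 9th) → B

Ab – C – E – Gb – B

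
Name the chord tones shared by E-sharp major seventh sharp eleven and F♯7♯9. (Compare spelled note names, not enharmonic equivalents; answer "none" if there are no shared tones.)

G𝄪

E-sharp major seventh sharp eleven: E♯ G𝄪 B♯ D𝄪 A𝄪
F♯7♯9: F♯ A♯ C♯ E G𝄪
Common to both → G𝄪.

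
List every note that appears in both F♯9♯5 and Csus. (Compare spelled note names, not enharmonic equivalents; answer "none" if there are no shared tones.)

none

F♯9♯5: F# A# C## E G#
Csus: C F G
Common to both → none.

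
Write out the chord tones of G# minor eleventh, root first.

G-sharp B D-sharp F-sharp A-sharp C-sharp

G# minor eleventh: minor eleventh on G-sharp.
Root: G-sharp
Minor 3rd (3rd): B
Perfect 5th (5th): D-sharp
Minor 7th (7th): F-sharp
Major 9th (9th): A-sharp
Perfect 11th (11th): C-sharp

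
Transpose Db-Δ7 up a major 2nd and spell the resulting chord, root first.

E♭ – G♭ – B♭ – D

A major 2nd up from D♭ is E♭, so the new chord is E♭ minor-major seventh.
- root: E♭
- minor 3rd: G♭
- perfect 5th: B♭
- major 7th: D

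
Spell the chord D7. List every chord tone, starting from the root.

D F# A C

D7: dominant seventh on D.
D — root
F# — major 3rd
A — perfect 5th
C — minor 7th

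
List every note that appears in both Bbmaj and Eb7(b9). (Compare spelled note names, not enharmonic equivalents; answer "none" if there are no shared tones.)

Bbmaj: B♭ D F
Eb7(b9): E♭ G B♭ D♭ F♭
Common to both → B♭.

B♭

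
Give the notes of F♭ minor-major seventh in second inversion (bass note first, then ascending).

Cb – Eb – Fb – Abb

In root position, F♭ minor-major seventh is Fb–Abb–Cb–Eb.
Second inversion puts the fifth (Cb) in the bass.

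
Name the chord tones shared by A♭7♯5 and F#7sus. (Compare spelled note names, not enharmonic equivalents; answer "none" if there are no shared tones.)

E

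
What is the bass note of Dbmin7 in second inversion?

Dbmin7 = D♭–F♭–A♭–C♭. Second inversion → fifth in the bass = A♭.

A♭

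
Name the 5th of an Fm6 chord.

C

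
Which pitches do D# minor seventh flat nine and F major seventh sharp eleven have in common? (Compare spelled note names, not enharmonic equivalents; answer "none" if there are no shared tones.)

E

D# minor seventh flat nine: D# F# A# C# E
F major seventh sharp eleven: F A C E B
Common to both → E.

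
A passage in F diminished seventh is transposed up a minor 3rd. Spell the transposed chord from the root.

A minor 3rd up from F is Ab, so the new chord is Ab diminished seventh.
Root: Ab
Minor 3rd (3rd): Cb
Diminished 5th (5th): Ebb
Diminished 7th (7th): Gbb

Ab, Cb, Ebb, Gbb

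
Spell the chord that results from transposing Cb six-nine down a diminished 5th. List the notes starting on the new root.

Cb down a diminished 5th → F. New chord: F six-nine.
root → F
3rd (major 3rd) → A
5th (perfect 5th) → C
6th (major 6th) → D
9th (major 9th) → G

F  A  C  D  G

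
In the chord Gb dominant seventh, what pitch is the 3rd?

Gb dominant seventh is built on G-flat; its 3rd is a major 3rd above the root.
A third above G uses the letter B, and the major 3rd above G-flat is B-flat.

B-flat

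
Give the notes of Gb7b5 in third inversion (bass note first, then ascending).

Gb7b5 = Gb–Bb–Dbb–Fb; third inversion → seventh (Fb) lowest.

Fb – Gb – Bb – Dbb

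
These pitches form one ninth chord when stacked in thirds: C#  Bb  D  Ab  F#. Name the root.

Arranged so that each adjacent pair is a third by letter name: Bb – D – F# – Ab – C#.
The bottom of that stack, Bb, is the root (this is Bb dominant seventh sharp nine sharp five).

Bb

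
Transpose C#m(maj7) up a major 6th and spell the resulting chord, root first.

A major 6th up from C# is A#, so the new chord is A# minor-major seventh.
- root: A#
- minor 3rd: C#
- perfect 5th: E#
- major 7th: G##

A#, C#, E#, G##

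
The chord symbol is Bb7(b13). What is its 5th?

Root of Bb7(b13) = Bb. The 5th is a perfect 5th: Bb up a perfect 5th → F.

F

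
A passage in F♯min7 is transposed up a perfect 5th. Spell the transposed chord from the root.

A perfect 5th up from F♯ is C♯, so the new chord is C♯ minor seventh.
C♯ — root
E — minor 3rd
G♯ — perfect 5th
B — minor 7th

C♯  E  G♯  B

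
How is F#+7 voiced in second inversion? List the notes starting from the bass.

C##, E, F#, A#

F#+7 = F#–A#–C##–E; second inversion → fifth (C##) lowest.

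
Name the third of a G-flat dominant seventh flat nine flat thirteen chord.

Root of G-flat dominant seventh flat nine flat thirteen = G-flat. The 3rd is a major 3rd: G-flat up a major 3rd → B-flat.

B-flat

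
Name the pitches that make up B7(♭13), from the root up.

B  D#  F#  A  G

Root B, quality dominant seventh flat thirteen:
Root: B
Major 3rd (3rd): D#
Perfect 5th (5th): F#
Minor 7th (7th): A
Minor 13th (13th): G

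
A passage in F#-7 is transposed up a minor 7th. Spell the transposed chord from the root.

A minor 7th up from F# is E, so the new chord is E minor seventh.
Root: E
Minor 3rd (3rd): G
Perfect 5th (5th): B
Minor 7th (7th): D

E – G – B – D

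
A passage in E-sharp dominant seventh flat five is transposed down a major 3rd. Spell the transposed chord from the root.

C-sharp – E-sharp – G – B

E-sharp down a major 3rd → C-sharp. New chord: C-sharp dominant seventh flat five.
root → C-sharp
3rd (major 3rd) → E-sharp
5th (diminished 5th) → G
7th (minor 7th) → B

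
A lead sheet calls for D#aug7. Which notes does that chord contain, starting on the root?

D#aug7: augmented seventh on D#.
D# — root
F## — major 3rd
A## — augmented 5th
C# — minor 7th

D#  F##  A##  C#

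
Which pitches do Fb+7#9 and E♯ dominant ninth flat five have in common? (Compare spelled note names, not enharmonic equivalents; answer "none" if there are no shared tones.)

none

Fb+7#9 = F♭, A♭, C, E𝄫, G.
E♯ dominant ninth flat five = E♯, G𝄪, B, D♯, F𝄪.
Shared: none.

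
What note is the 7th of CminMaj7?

B

Root of CminMaj7 = C. The 7th is a major 7th: C up a major 7th → B.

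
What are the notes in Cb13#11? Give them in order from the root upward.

Cb, Eb, Gb, Bbb, Db, F, Ab

Root Cb, quality dominant thirteenth sharp eleven:
root → Cb
3rd (major 3rd) → Eb
5th (perfect 5th) → Gb
7th (minor 7th) → Bbb
9th (major 9th) → Db
11th (augmented 11th) → F
13th (major 13th) → Ab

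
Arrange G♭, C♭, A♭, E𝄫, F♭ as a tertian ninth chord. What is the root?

Arranged so that each adjacent pair is a third by letter name: F♭ – A♭ – C♭ – E𝄫 – G♭.
The bottom of that stack, F♭, is the root (this is F♭ dominant ninth).

F♭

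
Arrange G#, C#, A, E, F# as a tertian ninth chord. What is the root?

F#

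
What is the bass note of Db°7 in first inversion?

F♭

Db°7 in root position is D♭–F♭–A𝄫–C𝄫.
First inversion places the third in the bass, which is F♭.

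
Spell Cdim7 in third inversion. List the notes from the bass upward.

B𝄫, C, E♭, G♭

Cdim7 = C–E♭–G♭–B𝄫; third inversion → seventh (B𝄫) lowest.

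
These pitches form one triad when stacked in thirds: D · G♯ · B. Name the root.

G♯

Arranged so that each adjacent pair is a third by letter name: G♯ – B – D.
The bottom of that stack, G♯, is the root (this is G♯ diminished triad).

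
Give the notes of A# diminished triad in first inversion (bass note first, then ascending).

C#, E, A#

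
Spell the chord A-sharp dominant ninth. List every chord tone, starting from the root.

A-sharp, C-double-sharp, E-sharp, G-sharp, B-sharp

A-sharp dominant ninth is a dominant ninth built on A-sharp.
root → A-sharp
3rd (major 3rd) → C-double-sharp
5th (perfect 5th) → E-sharp
7th (minor 7th) → G-sharp
9th (major 9th) → B-sharp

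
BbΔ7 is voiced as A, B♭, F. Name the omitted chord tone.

BbΔ7 = B♭, D, F, A. The voicing lacks the 3rd (major 3rd), D.

D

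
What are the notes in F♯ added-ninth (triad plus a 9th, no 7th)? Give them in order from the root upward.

F♯ added-ninth: added-ninth on F#.
Root: F#
Major 3rd (3rd): A#
Perfect 5th (5th): C#
Major 9th (9th): G#

F#, A#, C#, G#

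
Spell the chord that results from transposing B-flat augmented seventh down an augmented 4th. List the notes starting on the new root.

Fb, Ab, C, Ebb

An augmented 4th down from Bb is Fb, so the new chord is Fb augmented seventh.
Fb — root
Ab — major 3rd
C — augmented 5th
Ebb — minor 7th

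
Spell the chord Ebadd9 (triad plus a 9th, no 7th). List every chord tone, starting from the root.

E♭  G  B♭  F

Ebadd9: added-ninth on E♭.
Root: E♭
Major 3rd (3rd): G
Perfect 5th (5th): B♭
Major 9th (9th): F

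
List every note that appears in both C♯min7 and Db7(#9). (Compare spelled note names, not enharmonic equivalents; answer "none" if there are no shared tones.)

E

C♯min7: C# E G# B
Db7(#9): Db F Ab Cb E
Common to both → E.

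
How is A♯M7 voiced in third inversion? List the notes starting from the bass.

A♯M7 = A#–C##–E#–G##; third inversion → seventh (G##) lowest.

G##, A#, C##, E#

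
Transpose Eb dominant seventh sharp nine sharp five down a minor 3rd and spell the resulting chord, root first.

C, E, G-sharp, B-flat, D-sharp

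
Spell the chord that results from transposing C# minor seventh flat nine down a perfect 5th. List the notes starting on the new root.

F#, A, C#, E, G

A perfect 5th down from C# is F#, so the new chord is F# minor seventh flat nine.
root → F#
3rd (minor 3rd) → A
5th (perfect 5th) → C#
7th (minor 7th) → E
9th (minor 9th) → G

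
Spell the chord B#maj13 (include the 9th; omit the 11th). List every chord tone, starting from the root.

B#, D##, F##, A##, C##, G##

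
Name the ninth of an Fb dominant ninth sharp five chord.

Root of Fb dominant ninth sharp five = F-flat. The 9th is a major 9th: F-flat up a major 9th → G-flat.

G-flat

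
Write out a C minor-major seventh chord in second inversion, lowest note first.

In root position, C minor-major seventh is C–E-flat–G–B.
Second inversion puts the fifth (G) in the bass.

G B C E-flat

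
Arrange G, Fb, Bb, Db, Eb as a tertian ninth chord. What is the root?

Eb

Stacking in thirds gives Eb – G – Bb – Db – Fb, so Eb is the root — Eb dominant seventh flat nine.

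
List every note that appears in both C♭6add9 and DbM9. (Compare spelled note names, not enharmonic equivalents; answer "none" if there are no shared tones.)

C♭6add9 = Cb, Eb, Gb, Ab, Db.
DbM9 = Db, F, Ab, C, Eb.
Shared: Eb, Ab, Db.

Eb, Ab, Db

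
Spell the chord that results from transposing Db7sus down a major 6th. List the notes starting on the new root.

F♭ – B𝄫 – C♭ – E𝄫

D♭ down a major 6th → F♭. New chord: F♭ dominant seventh suspended fourth.
Root: F♭
Perfect 4th (4th): B𝄫
Perfect 5th (5th): C♭
Minor 7th (7th): E𝄫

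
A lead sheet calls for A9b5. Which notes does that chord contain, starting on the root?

A, C♯, E♭, G, B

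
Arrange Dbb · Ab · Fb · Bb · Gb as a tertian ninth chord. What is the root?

Gb

Stacking in thirds gives Gb – Bb – Dbb – Fb – Ab, so Gb is the root — Gb dominant ninth flat five.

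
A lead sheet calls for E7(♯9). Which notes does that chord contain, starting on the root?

E – G♯ – B – D – F𝄪

E7(♯9): dominant seventh sharp nine on E.
- root: E
- major 3rd: G♯
- perfect 5th: B
- minor 7th: D
- augmented 9th: F𝄪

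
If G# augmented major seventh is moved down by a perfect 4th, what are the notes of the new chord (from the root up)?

A perfect 4th down from G# is D#, so the new chord is D# augmented major seventh.
root → D#
3rd (major 3rd) → F##
5th (augmented 5th) → A##
7th (major 7th) → C##

D#, F##, A##, C##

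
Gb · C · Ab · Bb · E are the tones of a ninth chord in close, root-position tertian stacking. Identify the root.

Ab

Stacking in thirds gives Ab – C – E – Gb – Bb, so Ab is the root — Ab dominant ninth sharp five.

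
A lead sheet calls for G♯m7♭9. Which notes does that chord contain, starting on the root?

G# – B – D# – F# – A

G♯m7♭9: minor seventh flat nine on G#.
Root: G#
Minor 3rd (3rd): B
Perfect 5th (5th): D#
Minor 7th (7th): F#
Minor 9th (9th): A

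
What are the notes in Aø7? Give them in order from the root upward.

Aø7 is a half-diminished seventh built on A.
- root: A
- minor 3rd: C
- diminished 5th: Eb
- minor 7th: G

A, C, Eb, G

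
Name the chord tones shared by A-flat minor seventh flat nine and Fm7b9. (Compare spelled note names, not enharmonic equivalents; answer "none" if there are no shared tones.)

Ab Eb Gb

A-flat minor seventh flat nine: Ab Cb Eb Gb Bbb
Fm7b9: F Ab C Eb Gb
Common to both → Ab, Eb, Gb.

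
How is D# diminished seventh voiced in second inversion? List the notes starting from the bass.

D# diminished seventh = D♯–F♯–A–C; second inversion → fifth (A) lowest.

A, C, D♯, F♯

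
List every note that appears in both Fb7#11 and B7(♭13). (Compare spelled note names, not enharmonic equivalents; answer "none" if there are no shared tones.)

none

Fb7#11: Fb Ab Cb Ebb Bb
B7(♭13): B D# F# A G
Common to both → none.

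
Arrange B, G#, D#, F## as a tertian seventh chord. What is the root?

Arranged so that each adjacent pair is a third by letter name: G# – B – D# – F##.
The bottom of that stack, G#, is the root (this is G# minor-major seventh).

G#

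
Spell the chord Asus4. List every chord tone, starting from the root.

Asus4 is a suspended fourth built on A.
- root: A
- perfect 4th: D
- perfect 5th: E

A  D  E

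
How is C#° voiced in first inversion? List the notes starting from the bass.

C#° = C#–E–G; first inversion → third (E) lowest.

E  G  C#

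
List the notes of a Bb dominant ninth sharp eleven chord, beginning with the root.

B♭ D F A♭ C E

Bb dominant ninth sharp eleven: dominant ninth sharp eleven on B♭.
root → B♭
3rd (major 3rd) → D
5th (perfect 5th) → F
7th (minor 7th) → A♭
9th (major 9th) → C
11th (augmented 11th) → E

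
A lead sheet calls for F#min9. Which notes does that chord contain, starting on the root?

F#, A, C#, E, G#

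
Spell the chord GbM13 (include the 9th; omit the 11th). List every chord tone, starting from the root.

Gb, Bb, Db, F, Ab, Eb

GbM13 is a major thirteenth built on Gb.
Root: Gb
Major 3rd (3rd): Bb
Perfect 5th (5th): Db
Major 7th (7th): F
Major 9th (9th): Ab
Major 13th (13th): Eb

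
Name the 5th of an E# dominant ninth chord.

E# dominant ninth is built on E#; its 5th is a perfect 5th above the root.
A fifth above E uses the letter B, and the perfect 5th above E# is B#.

B#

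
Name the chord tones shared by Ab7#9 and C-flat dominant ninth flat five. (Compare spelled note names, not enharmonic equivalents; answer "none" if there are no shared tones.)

Ab7#9: Ab C Eb Gb B
C-flat dominant ninth flat five: Cb Eb Gbb Bbb Db
Common to both → Eb.

Eb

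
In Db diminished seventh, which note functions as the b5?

Abb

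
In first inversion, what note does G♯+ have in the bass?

B#

G♯+ = G#–B#–D##. First inversion → third in the bass = B#.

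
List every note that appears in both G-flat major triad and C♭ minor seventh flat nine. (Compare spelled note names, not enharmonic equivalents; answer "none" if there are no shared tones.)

G-flat

G-flat major triad: G-flat B-flat D-flat
C♭ minor seventh flat nine: C-flat E-double-flat G-flat B-double-flat D-double-flat
Common to both → G-flat.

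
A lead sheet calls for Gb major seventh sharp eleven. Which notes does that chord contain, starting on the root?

Gb – Bb – Db – F – C

Gb major seventh sharp eleven: major seventh sharp eleven on Gb.
root → Gb
3rd (major 3rd) → Bb
5th (perfect 5th) → Db
7th (major 7th) → F
11th (augmented 11th) → C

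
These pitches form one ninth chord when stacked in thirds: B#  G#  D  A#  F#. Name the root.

G#

Arranged so that each adjacent pair is a third by letter name: G# – B# – D – F# – A#.
The bottom of that stack, G#, is the root (this is G# dominant ninth flat five).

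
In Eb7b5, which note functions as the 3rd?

G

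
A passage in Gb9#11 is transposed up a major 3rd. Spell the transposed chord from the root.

Bb  D  F  Ab  C  E

A major 3rd up from Gb is Bb, so the new chord is Bb dominant ninth sharp eleven.
root → Bb
3rd (major 3rd) → D
5th (perfect 5th) → F
7th (minor 7th) → Ab
9th (major 9th) → C
11th (augmented 11th) → E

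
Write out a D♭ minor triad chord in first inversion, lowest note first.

Fb  Ab  Db

In root position, D♭ minor triad is Db–Fb–Ab.
First inversion puts the third (Fb) in the bass.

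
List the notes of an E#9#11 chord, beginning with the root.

E# G## B# D# F## A##

E#9#11: dominant ninth sharp eleven on E#.
root → E#
3rd (major 3rd) → G##
5th (perfect 5th) → B#
7th (minor 7th) → D#
9th (major 9th) → F##
11th (augmented 11th) → A##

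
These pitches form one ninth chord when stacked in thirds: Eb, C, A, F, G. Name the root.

Arranged so that each adjacent pair is a third by letter name: F – A – C – Eb – G.
The bottom of that stack, F, is the root (this is F dominant ninth).

F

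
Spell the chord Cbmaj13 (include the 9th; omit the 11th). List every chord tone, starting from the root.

Root Cb, quality major thirteenth:
- root: Cb
- major 3rd: Eb
- perfect 5th: Gb
- major 7th: Bb
- major 9th: Db
- major 13th: Ab

Cb  Eb  Gb  Bb  Db  Ab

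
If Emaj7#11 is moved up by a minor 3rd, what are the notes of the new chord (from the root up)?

G, B, D, F♯, C♯

E up a minor 3rd → G. New chord: G major seventh sharp eleven.
- root: G
- major 3rd: B
- perfect 5th: D
- major 7th: F♯
- augmented 11th: C♯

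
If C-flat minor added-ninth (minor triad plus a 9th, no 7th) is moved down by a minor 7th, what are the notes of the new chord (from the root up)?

Transposed root: C-flat → D-flat (minor 7th down). So we spell D-flat minor added-ninth:
Root: D-flat
Minor 3rd (3rd): F-flat
Perfect 5th (5th): A-flat
Major 9th (9th): E-flat

D-flat F-flat A-flat E-flat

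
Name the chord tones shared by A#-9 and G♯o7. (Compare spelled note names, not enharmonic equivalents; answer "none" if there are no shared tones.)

A#-9 = A♯, C♯, E♯, G♯, B♯.
G♯o7 = G♯, B, D, F.
Shared: G♯.

G♯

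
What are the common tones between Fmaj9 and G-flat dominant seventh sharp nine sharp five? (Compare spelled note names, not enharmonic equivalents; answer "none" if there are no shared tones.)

A

Fmaj9: F A C E G
G-flat dominant seventh sharp nine sharp five: Gb Bb D Fb A
Common to both → A.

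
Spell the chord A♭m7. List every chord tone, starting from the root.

Root A♭, quality minor seventh:
- root: A♭
- minor 3rd: C♭
- perfect 5th: E♭
- minor 7th: G♭

A♭, C♭, E♭, G♭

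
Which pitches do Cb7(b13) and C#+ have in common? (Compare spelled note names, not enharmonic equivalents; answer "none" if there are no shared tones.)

Cb7(b13) = C♭, E♭, G♭, B𝄫, A𝄫.
C#+ = C♯, E♯, G𝄪.
Shared: none.

none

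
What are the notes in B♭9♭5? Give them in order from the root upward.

B♭9♭5 is a dominant ninth flat five built on Bb.
Root: Bb
Major 3rd (3rd): D
Diminished 5th (5th): Fb
Minor 7th (7th): Ab
Major 9th (9th): C

Bb D Fb Ab C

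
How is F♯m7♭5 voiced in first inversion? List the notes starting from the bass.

A – C – E – F#

In root position, F♯m7♭5 is F#–A–C–E.
First inversion puts the third (A) in the bass.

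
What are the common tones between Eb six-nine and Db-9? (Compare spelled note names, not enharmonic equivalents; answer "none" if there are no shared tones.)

Eb

Eb six-nine: Eb G Bb C F
Db-9: Db Fb Ab Cb Eb
Common to both → Eb.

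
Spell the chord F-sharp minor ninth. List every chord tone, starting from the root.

F# A C# E G#

Root F#, quality minor ninth:
root → F#
3rd (minor 3rd) → A
5th (perfect 5th) → C#
7th (minor 7th) → E
9th (major 9th) → G#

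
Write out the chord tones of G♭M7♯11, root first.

Gb, Bb, Db, F, C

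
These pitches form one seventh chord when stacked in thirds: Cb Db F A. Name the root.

Stacking in thirds gives Db – F – A – Cb, so Db is the root — Db augmented seventh.

Db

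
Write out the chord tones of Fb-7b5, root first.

Fb Abb Cbb Ebb

Fb-7b5: half-diminished seventh on Fb.
root → Fb
3rd (minor 3rd) → Abb
5th (diminished 5th) → Cbb
7th (minor 7th) → Ebb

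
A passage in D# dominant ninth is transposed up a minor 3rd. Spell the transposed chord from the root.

F♯  A♯  C♯  E  G♯

D♯ up a minor 3rd → F♯. New chord: F♯ dominant ninth.
F♯ — root
A♯ — major 3rd
C♯ — perfect 5th
E — minor 7th
G♯ — major 9th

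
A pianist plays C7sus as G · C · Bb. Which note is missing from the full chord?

The full C7sus chord is C, F, G, Bb.
Comparing with the voicing, the perfect 4th (4th) — F — is absent.

F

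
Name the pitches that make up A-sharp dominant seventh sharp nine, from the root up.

A-sharp, C-double-sharp, E-sharp, G-sharp, B-double-sharp

Root A-sharp, quality dominant seventh sharp nine:
root → A-sharp
3rd (major 3rd) → C-double-sharp
5th (perfect 5th) → E-sharp
7th (minor 7th) → G-sharp
9th (augmented 9th) → B-double-sharp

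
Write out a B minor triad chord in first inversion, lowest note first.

B minor triad = B–D–F-sharp; first inversion → third (D) lowest.

D  F-sharp  B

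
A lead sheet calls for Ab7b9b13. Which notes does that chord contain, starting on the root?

Ab  C  Eb  Gb  Bbb  Fb

Ab7b9b13: dominant seventh flat nine flat thirteen on Ab.
- root: Ab
- major 3rd: C
- perfect 5th: Eb
- minor 7th: Gb
- minor 9th: Bbb
- minor 13th: Fb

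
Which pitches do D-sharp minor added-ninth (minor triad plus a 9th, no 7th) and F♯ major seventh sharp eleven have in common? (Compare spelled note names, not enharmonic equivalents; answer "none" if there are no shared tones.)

F-sharp – A-sharp – E-sharp

D-sharp minor added-ninth: D-sharp F-sharp A-sharp E-sharp
F♯ major seventh sharp eleven: F-sharp A-sharp C-sharp E-sharp B-sharp
Common to both → F-sharp, A-sharp, E-sharp.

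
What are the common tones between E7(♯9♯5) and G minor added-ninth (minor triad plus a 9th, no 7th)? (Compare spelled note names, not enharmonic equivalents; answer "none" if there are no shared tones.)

D

E7(♯9♯5) = E, G#, B#, D, F##.
G minor added-ninth = G, Bb, D, A.
Shared: D.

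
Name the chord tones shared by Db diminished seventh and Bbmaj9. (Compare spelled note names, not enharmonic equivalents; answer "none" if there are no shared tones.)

none

Db diminished seventh: D♭ F♭ A𝄫 C𝄫
Bbmaj9: B♭ D F A C
Common to both → none.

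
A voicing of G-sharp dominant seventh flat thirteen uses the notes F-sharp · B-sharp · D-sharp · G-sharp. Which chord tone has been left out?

E

G-sharp dominant seventh flat thirteen = G-sharp, B-sharp, D-sharp, F-sharp, E. The voicing lacks the 13th (minor 13th), E.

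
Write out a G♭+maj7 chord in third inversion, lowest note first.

G♭+maj7 = Gb–Bb–D–F; third inversion → seventh (F) lowest.

F  Gb  Bb  D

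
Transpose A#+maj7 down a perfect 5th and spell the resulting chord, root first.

A perfect 5th down from A# is D#, so the new chord is D# augmented major seventh.
root → D#
3rd (major 3rd) → F##
5th (augmented 5th) → A##
7th (major 7th) → C##

D#  F##  A##  C##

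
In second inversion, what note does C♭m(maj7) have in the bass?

Gb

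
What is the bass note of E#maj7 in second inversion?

B#

E#maj7 in root position is E#–G##–B#–D##.
Second inversion places the fifth in the bass, which is B#.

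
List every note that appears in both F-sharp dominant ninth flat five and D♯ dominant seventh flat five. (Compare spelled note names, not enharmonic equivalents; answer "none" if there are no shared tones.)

none

F-sharp dominant ninth flat five: F-sharp A-sharp C E G-sharp
D♯ dominant seventh flat five: D-sharp F-double-sharp A C-sharp
Common to both → none.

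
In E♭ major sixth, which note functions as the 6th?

E♭ major sixth is built on E-flat; its 6th is a major 6th above the root.
A sixth above E uses the letter C, and the major 6th above E-flat is C.

C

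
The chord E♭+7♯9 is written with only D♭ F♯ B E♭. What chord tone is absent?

The full E♭+7♯9 chord is E♭, G, B, D♭, F♯.
Comparing with the voicing, the major 3rd (3rd) — G — is absent.

G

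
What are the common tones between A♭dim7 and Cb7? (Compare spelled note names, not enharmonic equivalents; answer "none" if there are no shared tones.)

A♭dim7: A♭ C♭ E𝄫 G𝄫
Cb7: C♭ E♭ G♭ B𝄫
Common to both → C♭.

C♭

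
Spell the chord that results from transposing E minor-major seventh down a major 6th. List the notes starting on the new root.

G – Bb – D – F#

A major 6th down from E is G, so the new chord is G minor-major seventh.
Root: G
Minor 3rd (3rd): Bb
Perfect 5th (5th): D
Major 7th (7th): F#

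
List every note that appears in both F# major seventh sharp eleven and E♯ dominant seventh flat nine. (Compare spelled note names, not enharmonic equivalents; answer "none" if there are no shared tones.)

F# major seventh sharp eleven = F-sharp, A-sharp, C-sharp, E-sharp, B-sharp.
E♯ dominant seventh flat nine = E-sharp, G-double-sharp, B-sharp, D-sharp, F-sharp.
Shared: F-sharp, E-sharp, B-sharp.

F-sharp, E-sharp, B-sharp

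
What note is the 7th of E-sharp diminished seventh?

D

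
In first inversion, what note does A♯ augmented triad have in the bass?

A♯ augmented triad in root position is A-sharp–C-double-sharp–E-double-sharp.
First inversion places the third in the bass, which is C-double-sharp.

C-double-sharp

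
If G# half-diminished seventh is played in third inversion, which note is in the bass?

G# half-diminished seventh = G#–B–D–F#. Third inversion → seventh in the bass = F#.

F#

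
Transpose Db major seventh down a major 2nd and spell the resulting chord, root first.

Cb – Eb – Gb – Bb

Transposed root: Db → Cb (major 2nd down). So we spell Cb major seventh:
- root: Cb
- major 3rd: Eb
- perfect 5th: Gb
- major 7th: Bb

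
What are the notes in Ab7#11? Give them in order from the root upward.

Root A♭, quality dominant seventh sharp eleven:
root → A♭
3rd (major 3rd) → C
5th (perfect 5th) → E♭
7th (minor 7th) → G♭
11th (augmented 11th) → D

A♭ C E♭ G♭ D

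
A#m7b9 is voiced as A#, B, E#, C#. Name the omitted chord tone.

The full A#m7b9 chord is A#, C#, E#, G#, B.
Comparing with the voicing, the minor 7th (7th) — G# — is absent.

G#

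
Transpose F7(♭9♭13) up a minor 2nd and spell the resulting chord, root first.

Gb, Bb, Db, Fb, Abb, Ebb

F up a minor 2nd → Gb. New chord: Gb dominant seventh flat nine flat thirteen.
- root: Gb
- major 3rd: Bb
- perfect 5th: Db
- minor 7th: Fb
- minor 9th: Abb
- minor 13th: Ebb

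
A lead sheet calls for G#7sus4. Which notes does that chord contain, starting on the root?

G#  C#  D#  F#

G#7sus4: dominant seventh suspended fourth on G#.
G# — root
C# — perfect 4th
D# — perfect 5th
F# — minor 7th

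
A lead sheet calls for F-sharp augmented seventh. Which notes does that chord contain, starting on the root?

F-sharp augmented seventh: augmented seventh on F#.
F# — root
A# — major 3rd
C## — augmented 5th
E — minor 7th

F#, A#, C##, E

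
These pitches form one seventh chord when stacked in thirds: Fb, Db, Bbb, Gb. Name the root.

Gb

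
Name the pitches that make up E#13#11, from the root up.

E# G## B# D# F## A## C##

Root E#, quality dominant thirteenth sharp eleven:
- root: E#
- major 3rd: G##
- perfect 5th: B#
- minor 7th: D#
- major 9th: F##
- augmented 11th: A##
- major 13th: C##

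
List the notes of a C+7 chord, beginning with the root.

C, E, G#, Bb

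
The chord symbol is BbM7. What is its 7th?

BbM7 is built on B♭; its 7th is a major 7th above the root.
A seventh above B uses the letter A, and the major 7th above B♭ is A.

A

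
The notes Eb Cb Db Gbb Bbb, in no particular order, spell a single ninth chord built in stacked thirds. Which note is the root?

Arranged so that each adjacent pair is a third by letter name: Cb – Eb – Gbb – Bbb – Db.
The bottom of that stack, Cb, is the root (this is Cb dominant ninth flat five).

Cb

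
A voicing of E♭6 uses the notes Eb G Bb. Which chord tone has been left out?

The full E♭6 chord is Eb, G, Bb, C.
Comparing with the voicing, the major 6th (6th) — C — is absent.

C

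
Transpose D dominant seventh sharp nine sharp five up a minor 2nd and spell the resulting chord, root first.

E-flat  G  B  D-flat  F-sharp

D up a minor 2nd → E-flat. New chord: E-flat dominant seventh sharp nine sharp five.
root → E-flat
3rd (major 3rd) → G
5th (augmented 5th) → B
7th (minor 7th) → D-flat
9th (augmented 9th) → F-sharp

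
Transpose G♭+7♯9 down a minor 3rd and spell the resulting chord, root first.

Eb, G, B, Db, F#

A minor 3rd down from Gb is Eb, so the new chord is Eb dominant seventh sharp nine sharp five.
Root: Eb
Major 3rd (3rd): G
Augmented 5th (5th): B
Minor 7th (7th): Db
Augmented 9th (9th): F#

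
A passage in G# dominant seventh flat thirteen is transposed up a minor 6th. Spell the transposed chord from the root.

E, G#, B, D, C

A minor 6th up from G# is E, so the new chord is E dominant seventh flat thirteen.
root → E
3rd (major 3rd) → G#
5th (perfect 5th) → B
7th (minor 7th) → D
13th (minor 13th) → C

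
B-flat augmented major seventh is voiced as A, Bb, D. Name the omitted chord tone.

F#

The full B-flat augmented major seventh chord is Bb, D, F#, A.
Comparing with the voicing, the augmented 5th (5th) — F# — is absent.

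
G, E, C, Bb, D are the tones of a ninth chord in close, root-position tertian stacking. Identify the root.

Stacking in thirds gives C – E – G – Bb – D, so C is the root — C dominant ninth.

C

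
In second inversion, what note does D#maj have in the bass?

A♯

D#maj = D♯–F𝄪–A♯. Second inversion → fifth in the bass = A♯.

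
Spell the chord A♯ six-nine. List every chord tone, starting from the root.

A#  C##  E#  F##  B#

Root A#, quality six-nine:
Root: A#
Major 3rd (3rd): C##
Perfect 5th (5th): E#
Major 6th (6th): F##
Major 9th (9th): B#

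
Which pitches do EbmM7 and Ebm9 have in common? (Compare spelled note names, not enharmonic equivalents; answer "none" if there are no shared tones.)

Eb Gb Bb

EbmM7 = Eb, Gb, Bb, D.
Ebm9 = Eb, Gb, Bb, Db, F.
Shared: Eb, Gb, Bb.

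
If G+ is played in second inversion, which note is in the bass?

D#

G+ = G–B–D#. Second inversion → fifth in the bass = D#.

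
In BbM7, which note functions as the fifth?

BbM7 is built on B♭; its 5th is a perfect 5th above the root.
A fifth above B uses the letter F, and the perfect 5th above B♭ is F.

F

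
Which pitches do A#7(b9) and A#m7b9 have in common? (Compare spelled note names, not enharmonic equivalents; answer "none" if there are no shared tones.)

A# E# G# B

A#7(b9) = A#, C##, E#, G#, B.
A#m7b9 = A#, C#, E#, G#, B.
Shared: A#, E#, G#, B.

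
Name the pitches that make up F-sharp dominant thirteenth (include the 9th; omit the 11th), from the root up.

F♯ – A♯ – C♯ – E – G♯ – D♯

F-sharp dominant thirteenth is a dominant thirteenth built on F♯.
Root: F♯
Major 3rd (3rd): A♯
Perfect 5th (5th): C♯
Minor 7th (7th): E
Major 9th (9th): G♯
Major 13th (13th): D♯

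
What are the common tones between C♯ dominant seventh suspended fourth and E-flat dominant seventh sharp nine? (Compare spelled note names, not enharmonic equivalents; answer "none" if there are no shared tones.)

C♯ dominant seventh suspended fourth: C-sharp F-sharp G-sharp B
E-flat dominant seventh sharp nine: E-flat G B-flat D-flat F-sharp
Common to both → F-sharp.

F-sharp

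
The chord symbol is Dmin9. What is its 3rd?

Dmin9 is built on D; its 3rd is a minor 3rd above the root.
A third above D uses the letter F, and the minor 3rd above D is F.

F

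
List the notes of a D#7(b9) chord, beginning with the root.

D#, F##, A#, C#, E

D#7(b9) is a dominant seventh flat nine built on D#.
D# — root
F## — major 3rd
A# — perfect 5th
C# — minor 7th
E — minor 9th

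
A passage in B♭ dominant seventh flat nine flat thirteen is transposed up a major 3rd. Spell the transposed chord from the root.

D  F#  A  C  Eb  Bb

A major 3rd up from Bb is D, so the new chord is D dominant seventh flat nine flat thirteen.
root → D
3rd (major 3rd) → F#
5th (perfect 5th) → A
7th (minor 7th) → C
9th (minor 9th) → Eb
13th (minor 13th) → Bb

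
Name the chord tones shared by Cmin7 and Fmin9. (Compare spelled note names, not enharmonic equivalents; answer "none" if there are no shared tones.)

C, E♭, G

Cmin7: C E♭ G B♭
Fmin9: F A♭ C E♭ G
Common to both → C, E♭, G.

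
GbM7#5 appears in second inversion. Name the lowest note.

D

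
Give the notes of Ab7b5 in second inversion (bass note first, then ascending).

E𝄫 – G♭ – A♭ – C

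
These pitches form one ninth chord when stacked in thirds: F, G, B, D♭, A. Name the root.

G

Arranged so that each adjacent pair is a third by letter name: G – B – D♭ – F – A.
The bottom of that stack, G, is the root (this is G dominant ninth flat five).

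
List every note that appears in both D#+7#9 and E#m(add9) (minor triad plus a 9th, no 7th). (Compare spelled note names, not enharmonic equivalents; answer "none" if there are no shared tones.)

F##

D#+7#9: D# F## A## C# E##
E#m(add9): E# G# B# F##
Common to both → F##.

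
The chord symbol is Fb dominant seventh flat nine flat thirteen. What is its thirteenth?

Fb dominant seventh flat nine flat thirteen is built on Fb; its 13th is a minor 13th above the root.
A sixth above F uses the letter D, and the minor 13th above Fb is Dbb.

Dbb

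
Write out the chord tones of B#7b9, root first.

B♯  D𝄪  F𝄪  A♯  C♯

Root B♯, quality dominant seventh flat nine:
root → B♯
3rd (major 3rd) → D𝄪
5th (perfect 5th) → F𝄪
7th (minor 7th) → A♯
9th (minor 9th) → C♯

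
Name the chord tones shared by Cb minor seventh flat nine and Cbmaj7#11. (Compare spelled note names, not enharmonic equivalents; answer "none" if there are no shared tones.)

Cb  Gb

Cb minor seventh flat nine: Cb Ebb Gb Bbb Dbb
Cbmaj7#11: Cb Eb Gb Bb F
Common to both → Cb, Gb.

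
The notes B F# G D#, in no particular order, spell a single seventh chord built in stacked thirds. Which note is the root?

G

Stacking in thirds gives G – B – D# – F#, so G is the root — G augmented major seventh.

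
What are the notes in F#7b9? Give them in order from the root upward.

Root F#, quality dominant seventh flat nine:
F# — root
A# — major 3rd
C# — perfect 5th
E — minor 7th
G — minor 9th

F# A# C# E G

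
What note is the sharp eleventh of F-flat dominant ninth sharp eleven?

Bb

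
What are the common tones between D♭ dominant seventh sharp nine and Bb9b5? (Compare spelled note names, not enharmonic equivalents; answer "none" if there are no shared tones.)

D♭ dominant seventh sharp nine = D♭, F, A♭, C♭, E.
Bb9b5 = B♭, D, F♭, A♭, C.
Shared: A♭.

A♭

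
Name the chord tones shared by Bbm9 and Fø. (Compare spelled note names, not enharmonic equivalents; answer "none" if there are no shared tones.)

F – Ab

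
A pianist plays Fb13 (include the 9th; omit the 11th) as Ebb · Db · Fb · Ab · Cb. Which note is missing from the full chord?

Gb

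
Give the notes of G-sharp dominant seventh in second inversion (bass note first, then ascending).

D-sharp, F-sharp, G-sharp, B-sharp

In root position, G-sharp dominant seventh is G-sharp–B-sharp–D-sharp–F-sharp.
Second inversion puts the fifth (D-sharp) in the bass.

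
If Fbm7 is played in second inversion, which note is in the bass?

C♭

Fbm7 = F♭–A𝄫–C♭–E𝄫. Second inversion → fifth in the bass = C♭.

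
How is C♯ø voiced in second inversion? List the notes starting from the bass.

G B C♯ E

C♯ø = C♯–E–G–B; second inversion → fifth (G) lowest.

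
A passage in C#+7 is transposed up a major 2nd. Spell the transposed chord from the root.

D#, F##, A##, C#

C# up a major 2nd → D#. New chord: D# augmented seventh.
D# — root
F## — major 3rd
A## — augmented 5th
C# — minor 7th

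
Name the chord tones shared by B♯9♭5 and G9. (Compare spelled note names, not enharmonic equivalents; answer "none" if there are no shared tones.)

none

B♯9♭5: B# D## F# A# C##
G9: G B D F A
Common to both → none.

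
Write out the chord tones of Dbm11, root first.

Db – Fb – Ab – Cb – Eb – Gb

Dbm11 is a minor eleventh built on Db.
root → Db
3rd (minor 3rd) → Fb
5th (perfect 5th) → Ab
7th (minor 7th) → Cb
9th (major 9th) → Eb
11th (perfect 11th) → Gb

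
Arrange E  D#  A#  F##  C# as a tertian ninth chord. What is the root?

D#

Arranged so that each adjacent pair is a third by letter name: D# – F## – A# – C# – E.
The bottom of that stack, D#, is the root (this is D# dominant seventh flat nine).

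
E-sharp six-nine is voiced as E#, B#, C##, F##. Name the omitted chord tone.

E-sharp six-nine = E#, G##, B#, C##, F##. The voicing lacks the 3rd (major 3rd), G##.

G##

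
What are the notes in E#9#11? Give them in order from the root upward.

E#  G##  B#  D#  F##  A##

Root E#, quality dominant ninth sharp eleven:
- root: E#
- major 3rd: G##
- perfect 5th: B#
- minor 7th: D#
- major 9th: F##
- augmented 11th: A##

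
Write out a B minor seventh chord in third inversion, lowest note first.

A  B  D  F-sharp

In root position, B minor seventh is B–D–F-sharp–A.
Third inversion puts the seventh (A) in the bass.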